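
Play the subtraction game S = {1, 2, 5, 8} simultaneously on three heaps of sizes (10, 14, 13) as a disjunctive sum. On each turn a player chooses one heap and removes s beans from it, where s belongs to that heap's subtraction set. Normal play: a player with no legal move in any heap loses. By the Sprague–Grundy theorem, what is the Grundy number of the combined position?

2

All heaps use S = {1, 2, 5, 8}:
n :  0  1  2  3  4  5  6  7  8  9 10 11 12 13 14
G :  0  1  2  0  1  2  0  1  2  0  1  2  0  1  2
Heap A: G(10) = 1.
Heap B: G(14) = 2.
Heap C: G(13) = 1.
Combined Grundy value = 1 ⊕ 2 ⊕ 1 = 2.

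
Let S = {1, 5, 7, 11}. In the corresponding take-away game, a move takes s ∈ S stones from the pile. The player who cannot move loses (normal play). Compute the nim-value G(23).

1

G(0) = 0
G(1) = mex{0} = 1
G(2) = mex{1} = 0
G(3) = mex{0} = 1
G(4) = mex{1} = 0
G(5) = mex{0,0} = 1
G(6) = mex{1,1} = 0
G(7) = mex{0,0,0} = 1
G(8) = mex{1,1,1} = 0
G(9) = mex{0,0,0} = 1
G(10) = mex{1,1,1} = 0
G(11) = mex{0,0,0,0} = 1
G(12) = mex{1,1,1,1} = 0
G(13) = mex{0,0,0,0} = 1
G(14) = mex{1,1,1,1} = 0
G(15) = mex{0,0,0,0} = 1
G(16) = mex{1,1,1,1} = 0
G(17) = mex{0,0,0,0} = 1
G(18) = mex{1,1,1,1} = 0
G(19) = mex{0,0,0,0} = 1
G(20) = mex{1,1,1,1} = 0
G(21) = mex{0,0,0,0} = 1
G(22) = mex{1,1,1,1} = 0
G(23) = mex{0,0,0,0} = 1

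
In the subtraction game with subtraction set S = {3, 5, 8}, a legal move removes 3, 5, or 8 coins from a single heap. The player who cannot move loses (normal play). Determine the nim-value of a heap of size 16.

G(0) = 0
G(1) = mex{} = 0
G(2) = mex{} = 0
G(3) = mex{0} = 1
G(4) = mex{0} = 1
G(5) = mex{0,0} = 1
G(6) = mex{1,0} = 2
G(7) = mex{1,0} = 2
G(8) = mex{1,1,0} = 2
G(9) = mex{2,1,0} = 3
G(10) = mex{2,1,0} = 3
G(11) = mex{2,2,1} = 0
G(12) = mex{3,2,1} = 0
G(13) = mex{3,2,1} = 0
G(14) = mex{0,3,2} = 1
G(15) = mex{0,3,2} = 1
G(16) = mex{0,0,2} = 1

1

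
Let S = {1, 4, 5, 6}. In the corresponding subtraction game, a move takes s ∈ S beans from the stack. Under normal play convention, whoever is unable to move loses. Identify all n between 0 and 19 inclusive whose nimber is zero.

0, 2, 9, 11, 18

G(0) = 0
G(1) = mex{0} = 1
G(2) = mex{1} = 0
G(3) = mex{0} = 1
G(4) = mex{1,0} = 2
G(5) = mex{2,1,0} = 3
G(6) = mex{3,0,1,0} = 2
G(7) = mex{2,1,0,1} = 3
G(8) = mex{3,2,1,0} = 4
G(9) = mex{4,3,2,1} = 0
G(10) = mex{0,2,3,2} = 1
G(11) = mex{1,3,2,3} = 0
G(12) = mex{0,4,3,2} = 1
G(13) = mex{1,0,4,3} = 2
G(14) = mex{2,1,0,4} = 3
G(15) = mex{3,0,1,0} = 2
G(16) = mex{2,1,0,1} = 3
G(17) = mex{3,2,1,0} = 4
G(18) = mex{4,3,2,1} = 0
G(19) = mex{0,2,3,2} = 1
P-positions are exactly the n with G(n) = 0.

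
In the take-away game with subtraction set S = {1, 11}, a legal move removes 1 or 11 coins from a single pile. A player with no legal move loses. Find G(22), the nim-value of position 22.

G(0) = 0
G(1) = mex{0} = 1
G(2) = mex{1} = 0
G(3) = mex{0} = 1
G(4) = mex{1} = 0
G(5) = mex{0} = 1
G(6) = mex{1} = 0
G(7) = mex{0} = 1
G(8) = mex{1} = 0
G(9) = mex{0} = 1
G(10) = mex{1} = 0
G(11) = mex{0,0} = 1
G(12) = mex{1,1} = 0
G(13) = mex{0,0} = 1
G(14) = mex{1,1} = 0
G(15) = mex{0,0} = 1
G(16) = mex{1,1} = 0
G(17) = mex{0,0} = 1
G(18) = mex{1,1} = 0
G(19) = mex{0,0} = 1
G(20) = mex{1,1} = 0
G(21) = mex{0,0} = 1
G(22) = mex{1,1} = 0

0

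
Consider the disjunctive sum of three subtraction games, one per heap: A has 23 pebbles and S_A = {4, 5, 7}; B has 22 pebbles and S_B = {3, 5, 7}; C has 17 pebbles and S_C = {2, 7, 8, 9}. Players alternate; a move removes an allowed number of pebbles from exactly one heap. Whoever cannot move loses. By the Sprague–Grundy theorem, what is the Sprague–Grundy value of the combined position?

Heap A, S = {4, 5, 7}:
G(0) = 0
G(1) = mex{} = 0
G(2) = mex{} = 0
G(3) = mex{} = 0
G(4) = mex{0} = 1
G(5) = mex{0,0} = 1
G(6) = mex{0,0} = 1
G(7) = mex{0,0,0} = 1
G(8) = mex{1,0,0} = 2
G(9) = mex{1,1,0} = 2
G(10) = mex{1,1,0} = 2
G(11) = mex{1,1,1} = 0
G(12) = mex{2,1,1} = 0
G(13) = mex{2,2,1} = 0
G(14) = mex{2,2,1} = 0
G(15) = mex{0,2,2} = 1
G(16) = mex{0,0,2} = 1
G(17) = mex{0,0,2} = 1
G(18) = mex{0,0,0} = 1
G(19) = mex{1,0,0} = 2
G(20) = mex{1,1,0} = 2
G(21) = mex{1,1,0} = 2
G(22) = mex{1,1,1} = 0
G(23) = mex{2,1,1} = 0
G_A(23) = 0.
Heap B, S = {3, 5, 7}:
n :  0  1  2  3  4  5  6  7  8  9 10 11 12 13 14 15 16 17 18 19 20 21 22
G :  0  0  0  1  1  1  2  2  2  3  0  0  0  1  1  1  2  2  2  3  0  0  0
G_B(22) = 0.
Heap C, S = {2, 7, 8, 9}:
G(0) = 0
G(1) = mex{} = 0
G(2) = mex{0} = 1
G(3) = mex{0} = 1
G(4) = mex{1} = 0
G(5) = mex{1} = 0
G(6) = mex{0} = 1
G(7) = mex{0,0} = 1
G(8) = mex{1,0,0} = 2
G(9) = mex{1,1,0,0} = 2
G(10) = mex{2,1,1,0} = 3
G(11) = mex{2,0,1,1} = 3
G(12) = mex{3,0,0,1} = 2
G(13) = mex{3,1,0,0} = 2
G(14) = mex{2,1,1,0} = 3
G(15) = mex{2,2,1,1} = 0
G(16) = mex{3,2,2,1} = 0
G(17) = mex{0,3,2,2} = 1
G_C(17) = 1.
Combined Grundy value = 0 ⊕ 0 ⊕ 1 = 1.

1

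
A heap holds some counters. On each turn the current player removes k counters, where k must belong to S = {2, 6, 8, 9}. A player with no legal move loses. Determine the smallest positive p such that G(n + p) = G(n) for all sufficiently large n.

15

G(0) = 0
G(1) = mex{} = 0
G(2) = mex{0} = 1
G(3) = mex{0} = 1
G(4) = mex{1} = 0
G(5) = mex{1} = 0
G(6) = mex{0,0} = 1
G(7) = mex{0,0} = 1
G(8) = mex{1,1,0} = 2
G(9) = mex{1,1,0,0} = 2
G(10) = mex{2,0,1,0} = 3
G(11) = mex{2,0,1,1} = 3
G(12) = mex{3,1,0,1} = 2
G(13) = mex{3,1,0,0} = 2
G(14) = mex{2,2,1,0} = 3
G(15) = mex{2,2,1,1} = 0
G(16) = mex{3,3,2,1} = 0
G(17) = mex{0,3,2,2} = 1
G(18) = mex{0,2,3,2} = 1
G(19) = mex{1,2,3,3} = 0
G(20) = mex{1,3,2,3} = 0
G(21) = mex{0,0,2,2} = 1
G(22) = mex{0,0,3,2} = 1
G(23) = mex{1,1,0,3} = 2
G(24) = mex{1,1,0,0} = 2
G(25) = mex{2,0,1,0} = 3
G(26) = mex{2,0,1,1} = 3
G(27) = mex{3,1,0,1} = 2
G(28) = mex{3,1,0,0} = 2
G(29) = mex{2,2,1,0} = 3
G(30) = mex{2,2,1,1} = 0
G(31) = mex{3,3,2,1} = 0
G(n+15) = G(n) holds for n = 0,…,8 (a full window of length max(S) = 9), so the sequence is purely periodic with period 15.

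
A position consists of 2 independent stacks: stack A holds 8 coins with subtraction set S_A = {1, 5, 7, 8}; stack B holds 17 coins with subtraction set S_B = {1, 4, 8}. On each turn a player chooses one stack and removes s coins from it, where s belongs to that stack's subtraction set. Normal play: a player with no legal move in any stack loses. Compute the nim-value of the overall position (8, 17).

2

Stack A, S = {1, 5, 7, 8}:
n : 0 1 2 3 4 5 6 7 8
G : 0 1 0 1 0 1 0 1 2
G_A(8) = 2.
Stack B, S = {1, 4, 8}:
n :  0  1  2  3  4  5  6  7  8  9 10 11 12 13 14 15 16 17
G :  0  1  0  1  2  0  1  0  1  2  3  2  0  1  0  1  2  0
G_B(17) = 0.
Combined Grundy value = 2 ⊕ 0 = 2.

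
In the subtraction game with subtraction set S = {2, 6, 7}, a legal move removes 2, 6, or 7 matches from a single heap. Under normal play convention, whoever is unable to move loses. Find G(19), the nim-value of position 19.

1

G(0) = 0
G(1) = mex{} = 0
G(2) = mex{0} = 1
G(3) = mex{0} = 1
G(4) = mex{1} = 0
G(5) = mex{1} = 0
G(6) = mex{0,0} = 1
G(7) = mex{0,0,0} = 1
G(8) = mex{1,1,0} = 2
G(9) = mex{1,1,1} = 0
G(10) = mex{2,0,1} = 3
G(11) = mex{0,0,0} = 1
G(12) = mex{3,1,0} = 2
G(13) = mex{1,1,1} = 0
G(14) = mex{2,2,1} = 0
G(15) = mex{0,0,2} = 1
G(16) = mex{0,3,0} = 1
G(17) = mex{1,1,3} = 0
G(18) = mex{1,2,1} = 0
G(19) = mex{0,0,2} = 1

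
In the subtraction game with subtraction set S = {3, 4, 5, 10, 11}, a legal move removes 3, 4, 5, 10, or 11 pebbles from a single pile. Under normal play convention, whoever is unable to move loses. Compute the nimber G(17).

0

G(0) = 0
G(1) = mex{} = 0
G(2) = mex{} = 0
G(3) = mex{0} = 1
G(4) = mex{0,0} = 1
G(5) = mex{0,0,0} = 1
G(6) = mex{1,0,0} = 2
G(7) = mex{1,1,0} = 2
G(8) = mex{1,1,1} = 0
G(9) = mex{2,1,1} = 0
G(10) = mex{2,2,1,0} = 3
G(11) = mex{0,2,2,0,0} = 1
G(12) = mex{0,0,2,0,0} = 1
G(13) = mex{3,0,0,1,0} = 2
G(14) = mex{1,3,0,1,1} = 2
G(15) = mex{1,1,3,1,1} = 0
G(16) = mex{2,1,1,2,1} = 0
G(17) = mex{2,2,1,2,2} = 0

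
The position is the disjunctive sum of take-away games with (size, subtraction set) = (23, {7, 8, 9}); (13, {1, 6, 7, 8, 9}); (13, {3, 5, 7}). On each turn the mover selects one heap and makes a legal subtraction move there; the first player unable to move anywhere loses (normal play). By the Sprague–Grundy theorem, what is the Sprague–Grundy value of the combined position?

Heap A, S = {7, 8, 9}:
G(0) = 0
G(1) = mex{} = 0
G(2) = mex{} = 0
G(3) = mex{} = 0
G(4) = mex{} = 0
G(5) = mex{} = 0
G(6) = mex{} = 0
G(7) = mex{0} = 1
G(8) = mex{0,0} = 1
G(9) = mex{0,0,0} = 1
G(10) = mex{0,0,0} = 1
G(11) = mex{0,0,0} = 1
G(12) = mex{0,0,0} = 1
G(13) = mex{0,0,0} = 1
G(14) = mex{1,0,0} = 2
G(15) = mex{1,1,0} = 2
G(16) = mex{1,1,1} = 0
G(17) = mex{1,1,1} = 0
G(18) = mex{1,1,1} = 0
G(19) = mex{1,1,1} = 0
G(20) = mex{1,1,1} = 0
G(21) = mex{2,1,1} = 0
G(22) = mex{2,2,1} = 0
G(23) = mex{0,2,2} = 1
G_A(23) = 1.
Heap B, S = {1, 6, 7, 8, 9}:
G(0) = 0
G(1) = mex{0} = 1
G(2) = mex{1} = 0
G(3) = mex{0} = 1
G(4) = mex{1} = 0
G(5) = mex{0} = 1
G(6) = mex{1,0} = 2
G(7) = mex{2,1,0} = 3
G(8) = mex{3,0,1,0} = 2
G(9) = mex{2,1,0,1,0} = 3
G(10) = mex{3,0,1,0,1} = 2
G(11) = mex{2,1,0,1,0} = 3
G(12) = mex{3,2,1,0,1} = 4
G(13) = mex{4,3,2,1,0} = 5
G_B(13) = 5.
Heap C, S = {3, 5, 7}:
n :  0  1  2  3  4  5  6  7  8  9 10 11 12 13
G :  0  0  0  1  1  1  2  2  2  3  0  0  0  1
G_C(13) = 1.
Combined Grundy value = 1 ⊕ 5 ⊕ 1 = 5.

5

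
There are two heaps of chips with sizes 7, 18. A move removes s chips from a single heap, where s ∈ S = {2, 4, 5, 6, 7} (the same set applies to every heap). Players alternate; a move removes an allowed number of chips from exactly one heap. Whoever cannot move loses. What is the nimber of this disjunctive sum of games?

3

All heaps use S = {2, 4, 5, 6, 7}:
n :  0  1  2  3  4  5  6  7  8  9 10 11 12 13 14 15 16 17 18
G :  0  0  1  1  2  2  3  3  4  0  0  1  1  2  2  3  3  4  0
Heap A: G(7) = 3.
Heap B: G(18) = 0.
Combined Grundy value = 3 ⊕ 0 = 3.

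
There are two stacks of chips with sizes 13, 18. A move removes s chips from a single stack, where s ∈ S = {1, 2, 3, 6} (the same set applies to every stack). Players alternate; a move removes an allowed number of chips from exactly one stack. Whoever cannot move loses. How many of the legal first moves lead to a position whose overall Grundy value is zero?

All stacks use S = {1, 2, 3, 6}:
G(0) = 0
G(1) = mex{0} = 1
G(2) = mex{1,0} = 2
G(3) = mex{2,1,0} = 3
G(4) = mex{3,2,1} = 0
G(5) = mex{0,3,2} = 1
G(6) = mex{1,0,3,0} = 2
G(7) = mex{2,1,0,1} = 3
G(8) = mex{3,2,1,2} = 0
G(9) = mex{0,3,2,3} = 1
G(10) = mex{1,0,3,0} = 2
G(11) = mex{2,1,0,1} = 3
G(12) = mex{3,2,1,2} = 0
G(13) = mex{0,3,2,3} = 1
G(14) = mex{1,0,3,0} = 2
G(15) = mex{2,1,0,1} = 3
G(16) = mex{3,2,1,2} = 0
G(17) = mex{0,3,2,3} = 1
G(18) = mex{1,0,3,0} = 2
Stack A: G(13) = 1.
Stack B: G(18) = 2.
Combined Grundy value = 1 ⊕ 2 = 3.
A winning move leaves total XOR = 0, i.e. changes one component's Grundy value g to g ⊕ X where X is the current total.
Stack A: need g' = 1⊕3 = 2. Options: 13−1→G=0, 13−2→G=3, 13−3→G=2, 13−6→G=3. Hits: 1.
Stack B: need g' = 2⊕3 = 1. Options: 18−1→G=1, 18−2→G=0, 18−3→G=3, 18−6→G=0. Hits: 1.

2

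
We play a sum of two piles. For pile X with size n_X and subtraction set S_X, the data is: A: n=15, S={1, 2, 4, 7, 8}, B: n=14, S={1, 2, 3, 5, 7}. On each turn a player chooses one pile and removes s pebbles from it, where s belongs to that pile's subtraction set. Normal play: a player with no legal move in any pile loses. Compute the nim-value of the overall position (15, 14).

Pile A, S = {1, 2, 4, 7, 8}:
G(0) = 0
G(1) = mex{0} = 1
G(2) = mex{1,0} = 2
G(3) = mex{2,1} = 0
G(4) = mex{0,2,0} = 1
G(5) = mex{1,0,1} = 2
G(6) = mex{2,1,2} = 0
G(7) = mex{0,2,0,0} = 1
G(8) = mex{1,0,1,1,0} = 2
G(9) = mex{2,1,2,2,1} = 0
G(10) = mex{0,2,0,0,2} = 1
G(11) = mex{1,0,1,1,0} = 2
G(12) = mex{2,1,2,2,1} = 0
G(13) = mex{0,2,0,0,2} = 1
G(14) = mex{1,0,1,1,0} = 2
G(15) = mex{2,1,2,2,1} = 0
G_A(15) = 0.
Pile B, S = {1, 2, 3, 5, 7}:
G(0) = 0
G(1) = mex{0} = 1
G(2) = mex{1,0} = 2
G(3) = mex{2,1,0} = 3
G(4) = mex{3,2,1} = 0
G(5) = mex{0,3,2,0} = 1
G(6) = mex{1,0,3,1} = 2
G(7) = mex{2,1,0,2,0} = 3
G(8) = mex{3,2,1,3,1} = 0
G(9) = mex{0,3,2,0,2} = 1
G(10) = mex{1,0,3,1,3} = 2
G(11) = mex{2,1,0,2,0} = 3
G(12) = mex{3,2,1,3,1} = 0
G(13) = mex{0,3,2,0,2} = 1
G(14) = mex{1,0,3,1,3} = 2
G_B(14) = 2.
Combined Grundy value = 0 ⊕ 2 = 2.

2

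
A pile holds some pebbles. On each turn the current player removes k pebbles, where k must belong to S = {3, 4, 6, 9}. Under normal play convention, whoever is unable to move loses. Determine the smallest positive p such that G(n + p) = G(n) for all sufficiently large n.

12

n :  0  1  2  3  4  5  6  7  8  9 10 11 12 13 14 15 16 17 18 19 20 21 22 23 24 25
G :  0  0  0  1  1  1  2  2  2  3  3  3  0  0  0  1  1  1  2  2  2  3  3  3  0  0
G(n+12) = G(n) holds for n = 0,…,8 (a full window of length max(S) = 9), so the sequence is purely periodic with period 12.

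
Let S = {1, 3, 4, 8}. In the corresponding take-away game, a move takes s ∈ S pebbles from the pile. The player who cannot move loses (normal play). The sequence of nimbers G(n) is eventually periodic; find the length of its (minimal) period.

G(0) = 0
G(1) = mex{0} = 1
G(2) = mex{1} = 0
G(3) = mex{0,0} = 1
G(4) = mex{1,1,0} = 2
G(5) = mex{2,0,1} = 3
G(6) = mex{3,1,0} = 2
G(7) = mex{2,2,1} = 0
G(8) = mex{0,3,2,0} = 1
G(9) = mex{1,2,3,1} = 0
G(10) = mex{0,0,2,0} = 1
G(11) = mex{1,1,0,1} = 2
G(12) = mex{2,0,1,2} = 3
G(13) = mex{3,1,0,3} = 2
G(14) = mex{2,2,1,2} = 0
G(15) = mex{0,3,2,0} = 1
G(16) = mex{1,2,3,1} = 0
G(n+7) = G(n) holds for n = 0,…,7 (a full window of length max(S) = 8), so the sequence is purely periodic with period 7.

7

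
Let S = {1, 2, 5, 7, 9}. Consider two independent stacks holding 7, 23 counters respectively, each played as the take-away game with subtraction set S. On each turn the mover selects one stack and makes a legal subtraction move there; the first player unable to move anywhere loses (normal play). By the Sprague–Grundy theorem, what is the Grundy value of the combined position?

All stacks use S = {1, 2, 5, 7, 9}:
G(0) = 0
G(1) = mex{0} = 1
G(2) = mex{1,0} = 2
G(3) = mex{2,1} = 0
G(4) = mex{0,2} = 1
G(5) = mex{1,0,0} = 2
G(6) = mex{2,1,1} = 0
G(7) = mex{0,2,2,0} = 1
G(8) = mex{1,0,0,1} = 2
G(9) = mex{2,1,1,2,0} = 3
G(10) = mex{3,2,2,0,1} = 4
G(11) = mex{4,3,0,1,2} = 5
G(12) = mex{5,4,1,2,0} = 3
G(13) = mex{3,5,2,0,1} = 4
G(14) = mex{4,3,3,1,2} = 0
G(15) = mex{0,4,4,2,0} = 1
G(16) = mex{1,0,5,3,1} = 2
G(17) = mex{2,1,3,4,2} = 0
G(18) = mex{0,2,4,5,3} = 1
G(19) = mex{1,0,0,3,4} = 2
G(20) = mex{2,1,1,4,5} = 0
G(21) = mex{0,2,2,0,3} = 1
G(22) = mex{1,0,0,1,4} = 2
G(23) = mex{2,1,1,2,0} = 3
Stack A: G(7) = 1.
Stack B: G(23) = 3.
Combined Grundy value = 1 ⊕ 3 = 2.

2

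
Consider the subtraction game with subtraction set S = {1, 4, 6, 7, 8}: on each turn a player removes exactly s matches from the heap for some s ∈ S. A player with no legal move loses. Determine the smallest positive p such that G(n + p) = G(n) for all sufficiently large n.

n :  0  1  2  3  4  5  6  7  8  9 10 11 12 13 14 15 16 17 18 19 20 21 22 23 24 25 26 27 28 29
G :  0  1  0  1  2  0  1  2  3  2  3  4  5  3  0  1  0  1  2  0  1  2  3  2  3  4  5  3  0  1
G(n+14) = G(n) holds for n = 0,…,7 (a full window of length max(S) = 8), so the sequence is purely periodic with period 14.

14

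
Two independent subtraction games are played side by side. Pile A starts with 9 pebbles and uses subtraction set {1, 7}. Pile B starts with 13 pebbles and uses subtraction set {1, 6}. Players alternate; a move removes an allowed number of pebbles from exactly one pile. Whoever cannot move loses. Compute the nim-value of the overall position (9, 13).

Pile A, S = {1, 7}:
G(0) = 0
G(1) = mex{0} = 1
G(2) = mex{1} = 0
G(3) = mex{0} = 1
G(4) = mex{1} = 0
G(5) = mex{0} = 1
G(6) = mex{1} = 0
G(7) = mex{0,0} = 1
G(8) = mex{1,1} = 0
G(9) = mex{0,0} = 1
G_A(9) = 1.
Pile B, S = {1, 6}:
n :  0  1  2  3  4  5  6  7  8  9 10 11 12 13
G :  0  1  0  1  0  1  2  0  1  0  1  0  1  2
G_B(13) = 2.
Combined Grundy value = 1 ⊕ 2 = 3.

3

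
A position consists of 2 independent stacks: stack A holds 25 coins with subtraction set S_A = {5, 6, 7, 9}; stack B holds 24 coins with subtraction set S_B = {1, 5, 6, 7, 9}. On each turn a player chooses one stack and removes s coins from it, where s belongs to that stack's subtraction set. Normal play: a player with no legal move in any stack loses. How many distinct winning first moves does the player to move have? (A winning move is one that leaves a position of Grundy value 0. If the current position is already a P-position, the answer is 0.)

Stack A, S = {5, 6, 7, 9}:
n :  0  1  2  3  4  5  6  7  8  9 10 11 12 13 14 15 16 17 18 19 20 21 22 23 24 25
G :  0  0  0  0  0  1  1  1  1  1  2  2  2  2  0  0  0  0  0  1  1  1  1  1  2  2
G_A(25) = 2.
Stack B, S = {1, 5, 6, 7, 9}:
n :  0  1  2  3  4  5  6  7  8  9 10 11 12 13 14 15 16 17 18 19 20 21 22 23 24
G :  0  1  0  1  0  1  2  3  2  3  2  3  0  1  0  1  0  1  2  3  2  3  2  3  0
G_B(24) = 0.
Combined Grundy value = 2 ⊕ 0 = 2.
A winning move leaves total XOR = 0, i.e. changes one component's Grundy value g to g ⊕ X where X is the current total.
Stack A: need g' = 2⊕2 = 0. Options: 25−5→G=1, 25−6→G=1, 25−7→G=0, 25−9→G=0. Hits: 2.
Stack B: need g' = 0⊕2 = 2. Options: 24−1→G=3, 24−5→G=3, 24−6→G=2, 24−7→G=1, 24−9→G=1. Hits: 1.

3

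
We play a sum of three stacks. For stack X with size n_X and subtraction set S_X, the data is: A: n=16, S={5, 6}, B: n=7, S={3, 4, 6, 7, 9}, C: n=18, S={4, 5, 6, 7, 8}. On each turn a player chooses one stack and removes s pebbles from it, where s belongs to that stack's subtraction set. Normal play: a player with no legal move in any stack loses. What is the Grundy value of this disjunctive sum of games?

Stack A, S = {5, 6}:
G(0) = 0
G(1) = mex{} = 0
G(2) = mex{} = 0
G(3) = mex{} = 0
G(4) = mex{} = 0
G(5) = mex{0} = 1
G(6) = mex{0,0} = 1
G(7) = mex{0,0} = 1
G(8) = mex{0,0} = 1
G(9) = mex{0,0} = 1
G(10) = mex{1,0} = 2
G(11) = mex{1,1} = 0
G(12) = mex{1,1} = 0
G(13) = mex{1,1} = 0
G(14) = mex{1,1} = 0
G(15) = mex{2,1} = 0
G(16) = mex{0,2} = 1
G_A(16) = 1.
Stack B, S = {3, 4, 6, 7, 9}:
G(0) = 0
G(1) = mex{} = 0
G(2) = mex{} = 0
G(3) = mex{0} = 1
G(4) = mex{0,0} = 1
G(5) = mex{0,0} = 1
G(6) = mex{1,0,0} = 2
G(7) = mex{1,1,0,0} = 2
G_B(7) = 2.
Stack C, S = {4, 5, 6, 7, 8}:
G(0) = 0
G(1) = mex{} = 0
G(2) = mex{} = 0
G(3) = mex{} = 0
G(4) = mex{0} = 1
G(5) = mex{0,0} = 1
G(6) = mex{0,0,0} = 1
G(7) = mex{0,0,0,0} = 1
G(8) = mex{1,0,0,0,0} = 2
G(9) = mex{1,1,0,0,0} = 2
G(10) = mex{1,1,1,0,0} = 2
G(11) = mex{1,1,1,1,0} = 2
G(12) = mex{2,1,1,1,1} = 0
G(13) = mex{2,2,1,1,1} = 0
G(14) = mex{2,2,2,1,1} = 0
G(15) = mex{2,2,2,2,1} = 0
G(16) = mex{0,2,2,2,2} = 1
G(17) = mex{0,0,2,2,2} = 1
G(18) = mex{0,0,0,2,2} = 1
G_C(18) = 1.
Combined Grundy value = 1 ⊕ 2 ⊕ 1 = 2.

2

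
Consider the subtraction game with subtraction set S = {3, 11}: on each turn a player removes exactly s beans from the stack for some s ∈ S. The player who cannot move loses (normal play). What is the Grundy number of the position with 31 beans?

1

G(0) = 0
G(1) = mex{} = 0
G(2) = mex{} = 0
G(3) = mex{0} = 1
G(4) = mex{0} = 1
G(5) = mex{0} = 1
G(6) = mex{1} = 0
G(7) = mex{1} = 0
G(8) = mex{1} = 0
G(9) = mex{0} = 1
G(10) = mex{0} = 1
G(11) = mex{0,0} = 1
G(12) = mex{1,0} = 2
G(13) = mex{1,0} = 2
G(14) = mex{1,1} = 0
G(15) = mex{2,1} = 0
G(16) = mex{2,1} = 0
G(17) = mex{0,0} = 1
G(18) = mex{0,0} = 1
G(19) = mex{0,0} = 1
G(20) = mex{1,1} = 0
G(21) = mex{1,1} = 0
G(22) = mex{1,1} = 0
G(23) = mex{0,2} = 1
G(24) = mex{0,2} = 1
G(25) = mex{0,0} = 1
G(26) = mex{1,0} = 2
G(27) = mex{1,0} = 2
G(28) = mex{1,1} = 0
G(29) = mex{2,1} = 0
G(30) = mex{2,1} = 0
G(31) = mex{0,0} = 1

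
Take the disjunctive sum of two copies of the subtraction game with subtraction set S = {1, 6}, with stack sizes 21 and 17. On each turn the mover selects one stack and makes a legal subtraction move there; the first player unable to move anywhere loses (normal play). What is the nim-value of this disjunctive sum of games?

All stacks use S = {1, 6}:
n :  0  1  2  3  4  5  6  7  8  9 10 11 12 13 14 15 16 17 18 19 20 21
G :  0  1  0  1  0  1  2  0  1  0  1  0  1  2  0  1  0  1  0  1  2  0
Stack A: G(21) = 0.
Stack B: G(17) = 1.
Combined Grundy value = 0 ⊕ 1 = 1.

1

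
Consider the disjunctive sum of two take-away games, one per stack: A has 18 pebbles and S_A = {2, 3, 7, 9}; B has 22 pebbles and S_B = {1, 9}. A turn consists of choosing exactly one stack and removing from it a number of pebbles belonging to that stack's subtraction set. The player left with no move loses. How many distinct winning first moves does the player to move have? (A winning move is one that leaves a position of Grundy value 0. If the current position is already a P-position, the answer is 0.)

Stack A, S = {2, 3, 7, 9}:
G(0) = 0
G(1) = mex{} = 0
G(2) = mex{0} = 1
G(3) = mex{0,0} = 1
G(4) = mex{1,0} = 2
G(5) = mex{1,1} = 0
G(6) = mex{2,1} = 0
G(7) = mex{0,2,0} = 1
G(8) = mex{0,0,0} = 1
G(9) = mex{1,0,1,0} = 2
G(10) = mex{1,1,1,0} = 2
G(11) = mex{2,1,2,1} = 0
G(12) = mex{2,2,0,1} = 3
G(13) = mex{0,2,0,2} = 1
G(14) = mex{3,0,1,0} = 2
G(15) = mex{1,3,1,0} = 2
G(16) = mex{2,1,2,1} = 0
G(17) = mex{2,2,2,1} = 0
G(18) = mex{0,2,0,2} = 1
G_A(18) = 1.
Stack B, S = {1, 9}:
G(0) = 0
G(1) = mex{0} = 1
G(2) = mex{1} = 0
G(3) = mex{0} = 1
G(4) = mex{1} = 0
G(5) = mex{0} = 1
G(6) = mex{1} = 0
G(7) = mex{0} = 1
G(8) = mex{1} = 0
G(9) = mex{0,0} = 1
G(10) = mex{1,1} = 0
G(11) = mex{0,0} = 1
G(12) = mex{1,1} = 0
G(13) = mex{0,0} = 1
G(14) = mex{1,1} = 0
G(15) = mex{0,0} = 1
G(16) = mex{1,1} = 0
G(17) = mex{0,0} = 1
G(18) = mex{1,1} = 0
G(19) = mex{0,0} = 1
G(20) = mex{1,1} = 0
G(21) = mex{0,0} = 1
G(22) = mex{1,1} = 0
G_B(22) = 0.
Combined Grundy value = 1 ⊕ 0 = 1.
A winning move leaves total XOR = 0, i.e. changes one component's Grundy value g to g ⊕ X where X is the current total.
Stack A: need g' = 1⊕1 = 0. Options: 18−2→G=0, 18−3→G=2, 18−7→G=0, 18−9→G=2. Hits: 2.
Stack B: need g' = 0⊕1 = 1. Options: 22−1→G=1, 22−9→G=1. Hits: 2.

4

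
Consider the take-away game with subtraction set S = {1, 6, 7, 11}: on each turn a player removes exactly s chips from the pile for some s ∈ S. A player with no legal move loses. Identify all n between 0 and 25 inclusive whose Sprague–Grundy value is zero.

0, 2, 4, 12, 14, 16, 24

G(0) = 0
G(1) = mex{0} = 1
G(2) = mex{1} = 0
G(3) = mex{0} = 1
G(4) = mex{1} = 0
G(5) = mex{0} = 1
G(6) = mex{1,0} = 2
G(7) = mex{2,1,0} = 3
G(8) = mex{3,0,1} = 2
G(9) = mex{2,1,0} = 3
G(10) = mex{3,0,1} = 2
G(11) = mex{2,1,0,0} = 3
G(12) = mex{3,2,1,1} = 0
G(13) = mex{0,3,2,0} = 1
G(14) = mex{1,2,3,1} = 0
G(15) = mex{0,3,2,0} = 1
G(16) = mex{1,2,3,1} = 0
G(17) = mex{0,3,2,2} = 1
G(18) = mex{1,0,3,3} = 2
G(19) = mex{2,1,0,2} = 3
G(20) = mex{3,0,1,3} = 2
G(21) = mex{2,1,0,2} = 3
G(22) = mex{3,0,1,3} = 2
G(23) = mex{2,1,0,0} = 3
G(24) = mex{3,2,1,1} = 0
G(25) = mex{0,3,2,0} = 1
P-positions are exactly the n with G(n) = 0.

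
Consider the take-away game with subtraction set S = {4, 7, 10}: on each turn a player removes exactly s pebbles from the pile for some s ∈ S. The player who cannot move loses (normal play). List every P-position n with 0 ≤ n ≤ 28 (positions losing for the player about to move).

0, 1, 2, 3, 14, 15, 16, 17, 28

G(0) = 0
G(1) = mex{} = 0
G(2) = mex{} = 0
G(3) = mex{} = 0
G(4) = mex{0} = 1
G(5) = mex{0} = 1
G(6) = mex{0} = 1
G(7) = mex{0,0} = 1
G(8) = mex{1,0} = 2
G(9) = mex{1,0} = 2
G(10) = mex{1,0,0} = 2
G(11) = mex{1,1,0} = 2
G(12) = mex{2,1,0} = 3
G(13) = mex{2,1,0} = 3
G(14) = mex{2,1,1} = 0
G(15) = mex{2,2,1} = 0
G(16) = mex{3,2,1} = 0
G(17) = mex{3,2,1} = 0
G(18) = mex{0,2,2} = 1
G(19) = mex{0,3,2} = 1
G(20) = mex{0,3,2} = 1
G(21) = mex{0,0,2} = 1
G(22) = mex{1,0,3} = 2
G(23) = mex{1,0,3} = 2
G(24) = mex{1,0,0} = 2
G(25) = mex{1,1,0} = 2
G(26) = mex{2,1,0} = 3
G(27) = mex{2,1,0} = 3
G(28) = mex{2,1,1} = 0
P-positions are exactly the n with G(n) = 0.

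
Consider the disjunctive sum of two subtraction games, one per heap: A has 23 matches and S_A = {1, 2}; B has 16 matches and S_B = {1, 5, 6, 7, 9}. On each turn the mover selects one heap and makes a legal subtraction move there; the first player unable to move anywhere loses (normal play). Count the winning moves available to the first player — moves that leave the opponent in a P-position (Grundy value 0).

2

Heap A, S = {1, 2}:
G(0) = 0
G(1) = mex{0} = 1
G(2) = mex{1,0} = 2
G(3) = mex{2,1} = 0
G(4) = mex{0,2} = 1
G(5) = mex{1,0} = 2
G(6) = mex{2,1} = 0
G(7) = mex{0,2} = 1
G(8) = mex{1,0} = 2
G(9) = mex{2,1} = 0
G(10) = mex{0,2} = 1
G(11) = mex{1,0} = 2
G(12) = mex{2,1} = 0
G(13) = mex{0,2} = 1
G(14) = mex{1,0} = 2
G(15) = mex{2,1} = 0
G(16) = mex{0,2} = 1
G(17) = mex{1,0} = 2
G(18) = mex{2,1} = 0
G(19) = mex{0,2} = 1
G(20) = mex{1,0} = 2
G(21) = mex{2,1} = 0
G(22) = mex{0,2} = 1
G(23) = mex{1,0} = 2
G_A(23) = 2.
Heap B, S = {1, 5, 6, 7, 9}:
G(0) = 0
G(1) = mex{0} = 1
G(2) = mex{1} = 0
G(3) = mex{0} = 1
G(4) = mex{1} = 0
G(5) = mex{0,0} = 1
G(6) = mex{1,1,0} = 2
G(7) = mex{2,0,1,0} = 3
G(8) = mex{3,1,0,1} = 2
G(9) = mex{2,0,1,0,0} = 3
G(10) = mex{3,1,0,1,1} = 2
G(11) = mex{2,2,1,0,0} = 3
G(12) = mex{3,3,2,1,1} = 0
G(13) = mex{0,2,3,2,0} = 1
G(14) = mex{1,3,2,3,1} = 0
G(15) = mex{0,2,3,2,2} = 1
G(16) = mex{1,3,2,3,3} = 0
G_B(16) = 0.
Combined Grundy value = 2 ⊕ 0 = 2.
A winning move leaves total XOR = 0, i.e. changes one component's Grundy value g to g ⊕ X where X is the current total.
Heap A: need g' = 2⊕2 = 0. Options: 23−1→G=1, 23−2→G=0. Hits: 1.
Heap B: need g' = 0⊕2 = 2. Options: 16−1→G=1, 16−5→G=3, 16−6→G=2, 16−7→G=3, 16−9→G=3. Hits: 1.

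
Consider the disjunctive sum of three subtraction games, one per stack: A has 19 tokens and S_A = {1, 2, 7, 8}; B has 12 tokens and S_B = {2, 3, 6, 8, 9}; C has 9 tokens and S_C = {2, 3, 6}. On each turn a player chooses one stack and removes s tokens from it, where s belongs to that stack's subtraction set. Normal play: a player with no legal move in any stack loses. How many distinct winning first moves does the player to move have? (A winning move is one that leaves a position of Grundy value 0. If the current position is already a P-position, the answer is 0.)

Stack A, S = {1, 2, 7, 8}:
n :  0  1  2  3  4  5  6  7  8  9 10 11 12 13 14 15 16 17 18 19
G :  0  1  2  0  1  2  0  1  2  0  1  2  0  1  2  0  1  2  0  1
G_A(19) = 1.
Stack B, S = {2, 3, 6, 8, 9}:
G(0) = 0
G(1) = mex{} = 0
G(2) = mex{0} = 1
G(3) = mex{0,0} = 1
G(4) = mex{1,0} = 2
G(5) = mex{1,1} = 0
G(6) = mex{2,1,0} = 3
G(7) = mex{0,2,0} = 1
G(8) = mex{3,0,1,0} = 2
G(9) = mex{1,3,1,0,0} = 2
G(10) = mex{2,1,2,1,0} = 3
G(11) = mex{2,2,0,1,1} = 3
G(12) = mex{3,2,3,2,1} = 0
G_B(12) = 0.
Stack C, S = {2, 3, 6}:
n : 0 1 2 3 4 5 6 7 8 9
G : 0 0 1 1 2 0 3 1 2 0
G_C(9) = 0.
Combined Grundy value = 1 ⊕ 0 ⊕ 0 = 1.
A winning move leaves total XOR = 0, i.e. changes one component's Grundy value g to g ⊕ X where X is the current total.
Stack A: need g' = 1⊕1 = 0. Options: 19−1→G=0, 19−2→G=2, 19−7→G=0, 19−8→G=2. Hits: 2.
Stack B: need g' = 0⊕1 = 1. Options: 12−2→G=3, 12−3→G=2, 12−6→G=3, 12−8→G=2, 12−9→G=1. Hits: 1.
Stack C: need g' = 0⊕1 = 1. Options: 9−2→G=1, 9−3→G=3, 9−6→G=1. Hits: 2.

5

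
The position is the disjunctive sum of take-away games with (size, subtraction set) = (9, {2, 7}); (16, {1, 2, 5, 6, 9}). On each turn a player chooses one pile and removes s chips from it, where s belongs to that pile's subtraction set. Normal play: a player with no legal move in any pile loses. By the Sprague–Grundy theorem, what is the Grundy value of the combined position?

Pile A, S = {2, 7}:
G(0) = 0
G(1) = mex{} = 0
G(2) = mex{0} = 1
G(3) = mex{0} = 1
G(4) = mex{1} = 0
G(5) = mex{1} = 0
G(6) = mex{0} = 1
G(7) = mex{0,0} = 1
G(8) = mex{1,0} = 2
G(9) = mex{1,1} = 0
G_A(9) = 0.
Pile B, S = {1, 2, 5, 6, 9}:
n :  0  1  2  3  4  5  6  7  8  9 10 11 12 13 14 15 16
G :  0  1  2  0  1  2  3  0  1  2  0  1  2  3  0  1  2
G_B(16) = 2.
Combined Grundy value = 0 ⊕ 2 = 2.

2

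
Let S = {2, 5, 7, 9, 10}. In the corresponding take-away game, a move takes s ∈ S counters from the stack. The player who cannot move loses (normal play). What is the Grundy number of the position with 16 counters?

0

G(0) = 0
G(1) = mex{} = 0
G(2) = mex{0} = 1
G(3) = mex{0} = 1
G(4) = mex{1} = 0
G(5) = mex{1,0} = 2
G(6) = mex{0,0} = 1
G(7) = mex{2,1,0} = 3
G(8) = mex{1,1,0} = 2
G(9) = mex{3,0,1,0} = 2
G(10) = mex{2,2,1,0,0} = 3
G(11) = mex{2,1,0,1,0} = 3
G(12) = mex{3,3,2,1,1} = 0
G(13) = mex{3,2,1,0,1} = 4
G(14) = mex{0,2,3,2,0} = 1
G(15) = mex{4,3,2,1,2} = 0
G(16) = mex{1,3,2,3,1} = 0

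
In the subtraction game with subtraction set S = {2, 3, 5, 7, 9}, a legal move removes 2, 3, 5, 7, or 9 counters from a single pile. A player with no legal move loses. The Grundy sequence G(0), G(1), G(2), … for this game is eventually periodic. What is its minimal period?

n :  0  1  2  3  4  5  6  7  8  9 10 11 12 13 14 15 16 17 18 19 20 21 22 23
G :  0  0  1  1  2  2  3  3  4  4  5  0  0  1  1  2  2  3  3  4  4  5  0  0
G(n+11) = G(n) holds for n = 0,…,8 (a full window of length max(S) = 9), so the sequence is purely periodic with period 11.

11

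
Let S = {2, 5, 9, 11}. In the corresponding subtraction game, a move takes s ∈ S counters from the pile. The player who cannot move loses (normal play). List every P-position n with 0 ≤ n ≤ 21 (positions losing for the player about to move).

n :  0  1  2  3  4  5  6  7  8  9 10 11 12 13 14 15 16 17 18 19 20 21
G :  0  0  1  1  0  2  1  0  0  1  1  2  2  3  0  2  1  3  2  2  0  0
P-positions are exactly the n with G(n) = 0.

0, 1, 4, 7, 8, 14, 20, 21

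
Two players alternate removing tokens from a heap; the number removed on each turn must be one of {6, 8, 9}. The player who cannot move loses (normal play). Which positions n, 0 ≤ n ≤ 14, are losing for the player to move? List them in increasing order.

0, 1, 2, 3, 4, 5

G(0) = 0
G(1) = mex{} = 0
G(2) = mex{} = 0
G(3) = mex{} = 0
G(4) = mex{} = 0
G(5) = mex{} = 0
G(6) = mex{0} = 1
G(7) = mex{0} = 1
G(8) = mex{0,0} = 1
G(9) = mex{0,0,0} = 1
G(10) = mex{0,0,0} = 1
G(11) = mex{0,0,0} = 1
G(12) = mex{1,0,0} = 2
G(13) = mex{1,0,0} = 2
G(14) = mex{1,1,0} = 2
P-positions are exactly the n with G(n) = 0.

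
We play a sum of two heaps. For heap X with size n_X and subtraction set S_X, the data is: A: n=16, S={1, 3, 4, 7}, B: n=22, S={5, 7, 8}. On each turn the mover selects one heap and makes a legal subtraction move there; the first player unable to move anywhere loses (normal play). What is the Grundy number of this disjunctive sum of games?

Heap A, S = {1, 3, 4, 7}:
n :  0  1  2  3  4  5  6  7  8  9 10 11 12 13 14 15 16
G :  0  1  0  1  2  3  2  3  0  1  0  1  2  3  2  3  0
G_A(16) = 0.
Heap B, S = {5, 7, 8}:
n :  0  1  2  3  4  5  6  7  8  9 10 11 12 13 14 15 16 17 18 19 20 21 22
G :  0  0  0  0  0  1  1  1  1  1  2  2  2  0  0  0  0  0  1  1  1  1  1
G_B(22) = 1.
Combined Grundy value = 0 ⊕ 1 = 1.

1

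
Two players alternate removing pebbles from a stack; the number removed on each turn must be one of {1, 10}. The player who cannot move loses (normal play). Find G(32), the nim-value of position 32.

2

G(0) = 0
G(1) = mex{0} = 1
G(2) = mex{1} = 0
G(3) = mex{0} = 1
G(4) = mex{1} = 0
G(5) = mex{0} = 1
G(6) = mex{1} = 0
G(7) = mex{0} = 1
G(8) = mex{1} = 0
G(9) = mex{0} = 1
G(10) = mex{1,0} = 2
G(11) = mex{2,1} = 0
G(12) = mex{0,0} = 1
G(13) = mex{1,1} = 0
G(14) = mex{0,0} = 1
G(15) = mex{1,1} = 0
G(16) = mex{0,0} = 1
G(17) = mex{1,1} = 0
G(18) = mex{0,0} = 1
G(19) = mex{1,1} = 0
G(20) = mex{0,2} = 1
G(21) = mex{1,0} = 2
G(22) = mex{2,1} = 0
G(23) = mex{0,0} = 1
G(24) = mex{1,1} = 0
G(25) = mex{0,0} = 1
G(26) = mex{1,1} = 0
G(27) = mex{0,0} = 1
G(28) = mex{1,1} = 0
G(29) = mex{0,0} = 1
G(30) = mex{1,1} = 0
G(31) = mex{0,2} = 1
G(32) = mex{1,0} = 2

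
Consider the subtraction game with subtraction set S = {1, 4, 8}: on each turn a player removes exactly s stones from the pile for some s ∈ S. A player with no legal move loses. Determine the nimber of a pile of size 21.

G(0) = 0
G(1) = mex{0} = 1
G(2) = mex{1} = 0
G(3) = mex{0} = 1
G(4) = mex{1,0} = 2
G(5) = mex{2,1} = 0
G(6) = mex{0,0} = 1
G(7) = mex{1,1} = 0
G(8) = mex{0,2,0} = 1
G(9) = mex{1,0,1} = 2
G(10) = mex{2,1,0} = 3
G(11) = mex{3,0,1} = 2
G(12) = mex{2,1,2} = 0
G(13) = mex{0,2,0} = 1
G(14) = mex{1,3,1} = 0
G(15) = mex{0,2,0} = 1
G(16) = mex{1,0,1} = 2
G(17) = mex{2,1,2} = 0
G(18) = mex{0,0,3} = 1
G(19) = mex{1,1,2} = 0
G(20) = mex{0,2,0} = 1
G(21) = mex{1,0,1} = 2

2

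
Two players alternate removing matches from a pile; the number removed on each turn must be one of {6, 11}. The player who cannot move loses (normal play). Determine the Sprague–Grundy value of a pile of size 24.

n :  0  1  2  3  4  5  6  7  8  9 10 11 12 13 14 15 16 17 18 19 20 21 22 23 24
G :  0  0  0  0  0  0  1  1  1  1  1  1  2  2  2  2  2  0  0  0  0  0  0  1  1

1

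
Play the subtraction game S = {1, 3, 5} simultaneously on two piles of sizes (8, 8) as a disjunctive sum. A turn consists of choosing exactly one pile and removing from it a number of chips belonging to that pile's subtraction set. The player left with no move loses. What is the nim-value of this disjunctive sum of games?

0

All piles use S = {1, 3, 5}:
n : 0 1 2 3 4 5 6 7 8
G : 0 1 0 1 0 1 0 1 0
Pile A: G(8) = 0.
Pile B: G(8) = 0.
Combined Grundy value = 0 ⊕ 0 = 0.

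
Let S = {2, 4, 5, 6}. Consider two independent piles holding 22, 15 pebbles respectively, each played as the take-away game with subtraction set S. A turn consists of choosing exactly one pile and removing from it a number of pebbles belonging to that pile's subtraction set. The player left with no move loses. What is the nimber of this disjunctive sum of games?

All piles use S = {2, 4, 5, 6}:
n :  0  1  2  3  4  5  6  7  8  9 10 11 12 13 14 15 16 17 18 19 20 21 22
G :  0  0  1  1  2  2  3  3  0  0  1  1  2  2  3  3  0  0  1  1  2  2  3
Pile A: G(22) = 3.
Pile B: G(15) = 3.
Combined Grundy value = 3 ⊕ 3 = 0.

0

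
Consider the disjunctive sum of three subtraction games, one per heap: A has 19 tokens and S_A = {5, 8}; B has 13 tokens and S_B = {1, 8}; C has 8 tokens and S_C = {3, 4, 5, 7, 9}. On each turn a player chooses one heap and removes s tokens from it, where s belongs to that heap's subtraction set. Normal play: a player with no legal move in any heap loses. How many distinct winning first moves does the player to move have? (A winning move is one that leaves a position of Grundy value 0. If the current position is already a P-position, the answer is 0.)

Heap A, S = {5, 8}:
n :  0  1  2  3  4  5  6  7  8  9 10 11 12 13 14 15 16 17 18 19
G :  0  0  0  0  0  1  1  1  1  1  2  2  2  0  0  0  0  0  1  1
G_A(19) = 1.
Heap B, S = {1, 8}:
G(0) = 0
G(1) = mex{0} = 1
G(2) = mex{1} = 0
G(3) = mex{0} = 1
G(4) = mex{1} = 0
G(5) = mex{0} = 1
G(6) = mex{1} = 0
G(7) = mex{0} = 1
G(8) = mex{1,0} = 2
G(9) = mex{2,1} = 0
G(10) = mex{0,0} = 1
G(11) = mex{1,1} = 0
G(12) = mex{0,0} = 1
G(13) = mex{1,1} = 0
G_B(13) = 0.
Heap C, S = {3, 4, 5, 7, 9}:
n : 0 1 2 3 4 5 6 7 8
G : 0 0 0 1 1 1 2 2 2
G_C(8) = 2.
Combined Grundy value = 1 ⊕ 0 ⊕ 2 = 3.
A winning move leaves total XOR = 0, i.e. changes one component's Grundy value g to g ⊕ X where X is the current total.
Heap A: need g' = 1⊕3 = 2. Options: 19−5→G=0, 19−8→G=2. Hits: 1.
Heap B: need g' = 0⊕3 = 3. Options: 13−1→G=1, 13−8→G=1. Hits: 0.
Heap C: need g' = 2⊕3 = 1. Options: 8−3→G=1, 8−4→G=1, 8−5→G=1, 8−7→G=0. Hits: 3.

4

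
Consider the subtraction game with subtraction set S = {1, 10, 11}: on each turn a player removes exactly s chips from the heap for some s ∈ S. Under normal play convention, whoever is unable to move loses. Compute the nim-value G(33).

3

n :  0  1  2  3  4  5  6  7  8  9 10 11 12 13 14 15 16 17 18 19 20 21 22 23 24 25 26 27 28 29 30 31 32 33
G :  0  1  0  1  0  1  0  1  0  1  2  3  2  3  2  3  2  3  2  3  0  1  0  1  0  1  0  1  0  1  2  3  2  3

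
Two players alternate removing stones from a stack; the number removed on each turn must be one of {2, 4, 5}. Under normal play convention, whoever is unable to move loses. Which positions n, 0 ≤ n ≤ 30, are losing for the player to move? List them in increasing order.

G(0) = 0
G(1) = mex{} = 0
G(2) = mex{0} = 1
G(3) = mex{0} = 1
G(4) = mex{1,0} = 2
G(5) = mex{1,0,0} = 2
G(6) = mex{2,1,0} = 3
G(7) = mex{2,1,1} = 0
G(8) = mex{3,2,1} = 0
G(9) = mex{0,2,2} = 1
G(10) = mex{0,3,2} = 1
G(11) = mex{1,0,3} = 2
G(12) = mex{1,0,0} = 2
G(13) = mex{2,1,0} = 3
G(14) = mex{2,1,1} = 0
G(15) = mex{3,2,1} = 0
G(16) = mex{0,2,2} = 1
G(17) = mex{0,3,2} = 1
G(18) = mex{1,0,3} = 2
G(19) = mex{1,0,0} = 2
G(20) = mex{2,1,0} = 3
G(21) = mex{2,1,1} = 0
G(22) = mex{3,2,1} = 0
G(23) = mex{0,2,2} = 1
G(24) = mex{0,3,2} = 1
G(25) = mex{1,0,3} = 2
G(26) = mex{1,0,0} = 2
G(27) = mex{2,1,0} = 3
G(28) = mex{2,1,1} = 0
G(29) = mex{3,2,1} = 0
G(30) = mex{0,2,2} = 1
P-positions are exactly the n with G(n) = 0.

0, 1, 7, 8, 14, 15, 21, 22, 28, 29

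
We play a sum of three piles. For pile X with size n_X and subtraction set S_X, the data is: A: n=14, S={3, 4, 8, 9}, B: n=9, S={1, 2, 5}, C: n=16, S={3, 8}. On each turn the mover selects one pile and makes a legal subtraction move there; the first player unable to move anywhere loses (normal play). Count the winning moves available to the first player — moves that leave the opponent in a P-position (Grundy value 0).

5

Pile A, S = {3, 4, 8, 9}:
n :  0  1  2  3  4  5  6  7  8  9 10 11 12 13 14
G :  0  0  0  1  1  1  2  0  2  3  1  3  0  0  0
G_A(14) = 0.
Pile B, S = {1, 2, 5}:
G(0) = 0
G(1) = mex{0} = 1
G(2) = mex{1,0} = 2
G(3) = mex{2,1} = 0
G(4) = mex{0,2} = 1
G(5) = mex{1,0,0} = 2
G(6) = mex{2,1,1} = 0
G(7) = mex{0,2,2} = 1
G(8) = mex{1,0,0} = 2
G(9) = mex{2,1,1} = 0
G_B(9) = 0.
Pile C, S = {3, 8}:
n :  0  1  2  3  4  5  6  7  8  9 10 11 12 13 14 15 16
G :  0  0  0  1  1  1  0  0  2  1  1  0  0  0  1  1  1
G_C(16) = 1.
Combined Grundy value = 0 ⊕ 0 ⊕ 1 = 1.
A winning move leaves total XOR = 0, i.e. changes one component's Grundy value g to g ⊕ X where X is the current total.
Pile A: need g' = 0⊕1 = 1. Options: 14−3→G=3, 14−4→G=1, 14−8→G=2, 14−9→G=1. Hits: 2.
Pile B: need g' = 0⊕1 = 1. Options: 9−1→G=2, 9−2→G=1, 9−5→G=1. Hits: 2.
Pile C: need g' = 1⊕1 = 0. Options: 16−3→G=0, 16−8→G=2. Hits: 1.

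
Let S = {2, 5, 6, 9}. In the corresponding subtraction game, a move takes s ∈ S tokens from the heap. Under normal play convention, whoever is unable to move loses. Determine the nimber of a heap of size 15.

0

G(0) = 0
G(1) = mex{} = 0
G(2) = mex{0} = 1
G(3) = mex{0} = 1
G(4) = mex{1} = 0
G(5) = mex{1,0} = 2
G(6) = mex{0,0,0} = 1
G(7) = mex{2,1,0} = 3
G(8) = mex{1,1,1} = 0
G(9) = mex{3,0,1,0} = 2
G(10) = mex{0,2,0,0} = 1
G(11) = mex{2,1,2,1} = 0
G(12) = mex{1,3,1,1} = 0
G(13) = mex{0,0,3,0} = 1
G(14) = mex{0,2,0,2} = 1
G(15) = mex{1,1,2,1} = 0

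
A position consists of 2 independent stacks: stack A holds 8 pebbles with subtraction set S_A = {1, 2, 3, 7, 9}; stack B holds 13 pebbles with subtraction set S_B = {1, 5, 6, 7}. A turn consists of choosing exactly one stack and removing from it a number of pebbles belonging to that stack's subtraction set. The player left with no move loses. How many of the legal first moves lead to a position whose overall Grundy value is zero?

Stack A, S = {1, 2, 3, 7, 9}:
G(0) = 0
G(1) = mex{0} = 1
G(2) = mex{1,0} = 2
G(3) = mex{2,1,0} = 3
G(4) = mex{3,2,1} = 0
G(5) = mex{0,3,2} = 1
G(6) = mex{1,0,3} = 2
G(7) = mex{2,1,0,0} = 3
G(8) = mex{3,2,1,1} = 0
G_A(8) = 0.
Stack B, S = {1, 5, 6, 7}:
G(0) = 0
G(1) = mex{0} = 1
G(2) = mex{1} = 0
G(3) = mex{0} = 1
G(4) = mex{1} = 0
G(5) = mex{0,0} = 1
G(6) = mex{1,1,0} = 2
G(7) = mex{2,0,1,0} = 3
G(8) = mex{3,1,0,1} = 2
G(9) = mex{2,0,1,0} = 3
G(10) = mex{3,1,0,1} = 2
G(11) = mex{2,2,1,0} = 3
G(12) = mex{3,3,2,1} = 0
G(13) = mex{0,2,3,2} = 1
G_B(13) = 1.
Combined Grundy value = 0 ⊕ 1 = 1.
A winning move leaves total XOR = 0, i.e. changes one component's Grundy value g to g ⊕ X where X is the current total.
Stack A: need g' = 0⊕1 = 1. Options: 8−1→G=3, 8−2→G=2, 8−3→G=1, 8−7→G=1. Hits: 2.
Stack B: need g' = 1⊕1 = 0. Options: 13−1→G=0, 13−5→G=2, 13−6→G=3, 13−7→G=2. Hits: 1.

3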